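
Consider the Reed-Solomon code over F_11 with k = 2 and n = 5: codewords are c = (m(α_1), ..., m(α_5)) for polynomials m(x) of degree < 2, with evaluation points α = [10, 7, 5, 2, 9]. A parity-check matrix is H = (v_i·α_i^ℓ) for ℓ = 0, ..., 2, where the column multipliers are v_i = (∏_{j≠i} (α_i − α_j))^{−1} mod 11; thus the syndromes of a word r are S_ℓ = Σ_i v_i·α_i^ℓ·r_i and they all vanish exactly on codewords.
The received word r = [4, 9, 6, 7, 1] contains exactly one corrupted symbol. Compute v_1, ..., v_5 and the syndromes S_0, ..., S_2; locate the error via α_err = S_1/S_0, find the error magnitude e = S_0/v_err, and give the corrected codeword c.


S = (4, 7, 4), error at position 1, error magnitude e = 7, c = [8, 9, 6, 7, 1].

Step 1: column multipliers v_i = (∏_{j≠i}(α_i − α_j))^{−1} mod 11.
  i = 1 (α = 10): (10−7)(10−5)(10−2)(10−9) = 3·5·8·1 = 120 ≡ 10, so v_1 = 10^{−1} = 10 (mod 11).
  i = 2 (α = 7): (7−10)(7−5)(7−2)(7−9) = (−3)·2·5·(−2) = 60 ≡ 5, so v_2 = 5^{−1} = 9 (mod 11).
  i = 3 (α = 5): (5−10)(5−7)(5−2)(5−9) = (−5)·(−2)·3·(−4) = −120 ≡ 1, so v_3 = 1^{−1} = 1 (mod 11).
  i = 4 (α = 2): (2−10)(2−7)(2−5)(2−9) = (−8)·(−5)·(−3)·(−7) = 840 ≡ 4, so v_4 = 4^{−1} = 3 (mod 11).
  i = 5 (α = 9): (9−10)(9−7)(9−5)(9−2) = (−1)·2·4·7 = −56 ≡ 10, so v_5 = 10^{−1} = 10 (mod 11).
  v = [10, 9, 1, 3, 10].
Step 2: syndromes of r = [4, 9, 6, 7, 1] (all sums mod 11).
  S_0 = Σ v_i r_i = 10·4 + 9·9 + 1·6 + 3·7 + 10·1 = 158 ≡ 4.
  S_1 = Σ v_i α_i r_i = 10·10·4 + 9·7·9 + 1·5·6 + 3·2·7 + 10·9·1 = 1129 ≡ 7.
  α_i^2 mod 11 = [1, 5, 3, 4, 4].
  S_2 = Σ v_i α_i^2 r_i = 10·1·4 + 9·5·9 + 1·3·6 + 3·4·7 + 10·4·1 = 587 ≡ 4.
  S = (4, 7, 4) ≠ 0, so r is not a codeword (an error is present).
Step 3: locate the error. For a single error e at position i, S_ℓ = v_i·e·α_i^ℓ, so α_err = S_1/S_0.
  S_0^{−1} = 4^{−1} = 3 (mod 11), so α_err = 7·3 = 21 ≡ 10 = α_1. Error position i = 1.
  Consistency check: S_2/S_1 = 4·8 = 32 ≡ 10 = α_err ✓ (single-error assumption holds).
Step 4: error magnitude e = S_0/v_1 = S_0·∏_{j≠1}(α_1 − α_j) = 4·10 = 40 ≡ 7 (mod 11).
Step 5: correct position 1: c_1 = r_1 − e = 4 − 7 ≡ 8 (mod 11). Hence c = [8, 9, 6, 7, 1].
  Check: interpolating c through the α_i gives m(x) = 4 + 7·x (degree < 2) with m(α_i) = c_i for every i, so c is indeed a codeword.


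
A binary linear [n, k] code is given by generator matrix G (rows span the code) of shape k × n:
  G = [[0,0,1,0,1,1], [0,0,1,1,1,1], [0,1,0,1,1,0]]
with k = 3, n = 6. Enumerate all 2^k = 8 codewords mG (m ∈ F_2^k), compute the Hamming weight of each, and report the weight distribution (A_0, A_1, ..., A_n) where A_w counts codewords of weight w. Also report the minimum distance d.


Weight distribution: A_0 = 1, A_1 = 1, A_2 = 1, A_3 = 3, A_4 = 2. Minimum distance d = 1.

Enumerate all 2^3 = 8 messages m ∈ F_2^3.
For each, compute codeword c = mG in F_2^6, then tally its weight.
  m = 000 → c = 000000, weight = 0.
  m = 100 → c = 001011, weight = 3.
  m = 010 → c = 001111, weight = 4.
  m = 110 → c = 000100, weight = 1.
  m = 001 → c = 010110, weight = 3.
  m = 101 → c = 011101, weight = 4.
  m = 011 → c = 011001, weight = 3.
  m = 111 → c = 010010, weight = 2.
Tally weights:
  weight 0: 1 codewords.
  weight 1: 1 codewords.
  weight 2: 1 codewords.
  weight 3: 3 codewords.
  weight 4: 2 codewords.
Minimum distance d = smallest w > 0 with A_w > 0 = 1.
Sanity: Σ A_w = 8 = 2^3 = 8 ✓.


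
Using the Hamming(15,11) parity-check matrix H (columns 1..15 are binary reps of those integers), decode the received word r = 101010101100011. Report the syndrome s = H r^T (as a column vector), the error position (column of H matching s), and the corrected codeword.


s = (0, 0, 1, 0)^T, error position = 2, corrected codeword c = 111010101100011

Compute s = H r^T mod 2 one row at a time:
  s_1 = 0 + 1 + 1 + 0 + 0 + 0 + 1 + 1 = 4 ≡ 0 (mod 2).
  s_2 = 0 + 1 + 0 + 1 + 0 + 0 + 1 + 1 = 4 ≡ 0 (mod 2).
  s_3 = 0 + 1 + 0 + 1 + 1 + 0 + 1 + 1 = 5 ≡ 1 (mod 2).
  s_4 = 1 + 1 + 1 + 1 + 1 + 0 + 0 + 1 = 6 ≡ 0 (mod 2).
s = (0, 0, 1, 0)^T — this equals column 2 of H (binary 0010), so error is at position 2.
Correct: flip bit 2 of r = 101010101100011 to get c = 111010101100011.


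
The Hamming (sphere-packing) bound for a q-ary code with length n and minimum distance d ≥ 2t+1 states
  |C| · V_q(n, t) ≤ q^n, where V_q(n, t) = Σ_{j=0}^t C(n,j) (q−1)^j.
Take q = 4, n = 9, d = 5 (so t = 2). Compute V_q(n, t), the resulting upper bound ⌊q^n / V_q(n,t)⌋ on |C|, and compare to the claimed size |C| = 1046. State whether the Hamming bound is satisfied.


V_q(n, t) = 352, q^n = 262144, Hamming bound = 744, |C| = 1046 > bound (violated).

Step 1: Compute V_q(n, t) = Σ_{j=0}^2 C(n, j) (q−1)^j.
  j = 0: C(9,0)·(3)^0 = 1·1 = 1.
  j = 1: C(9,1)·(3)^1 = 9·3 = 27.
  j = 2: C(9,2)·(3)^2 = 36·9 = 324.
  V_q(n, t) = 1 + 27 + 324 = 352.
Step 2: q^n = 4^9 = 262144.
Step 3: Hamming bound ⌊q^n / V_q(n,t)⌋ = ⌊262144/352⌋ = 744.
Step 4: Compare |C| = 1046 to 744: violated.
The claimed |C| lies above the Hamming bound, so no 4-ary code of length 9 with d ≥ 5 can have 1046 codewords.


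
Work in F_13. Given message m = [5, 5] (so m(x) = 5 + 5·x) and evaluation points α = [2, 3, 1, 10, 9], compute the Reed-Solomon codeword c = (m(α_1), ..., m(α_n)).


c = [2, 7, 10, 3, 11]

Message polynomial: m(x) = 5 + 5·x (mod 13).
For each evaluation point α_i, compute m(α_i) mod 13:
  α_1 = 2: Horner steps 5 → 2, so m(2) = 2.
  α_2 = 3: Horner steps 5 → 7, so m(3) = 7.
  α_3 = 1: Horner steps 5 → 10, so m(1) = 10.
  α_4 = 10: Horner steps 5 → 3, so m(10) = 3.
  α_5 = 9: Horner steps 5 → 11, so m(9) = 11.
Codeword c = [2, 7, 10, 3, 11] ∈ F_13^5.


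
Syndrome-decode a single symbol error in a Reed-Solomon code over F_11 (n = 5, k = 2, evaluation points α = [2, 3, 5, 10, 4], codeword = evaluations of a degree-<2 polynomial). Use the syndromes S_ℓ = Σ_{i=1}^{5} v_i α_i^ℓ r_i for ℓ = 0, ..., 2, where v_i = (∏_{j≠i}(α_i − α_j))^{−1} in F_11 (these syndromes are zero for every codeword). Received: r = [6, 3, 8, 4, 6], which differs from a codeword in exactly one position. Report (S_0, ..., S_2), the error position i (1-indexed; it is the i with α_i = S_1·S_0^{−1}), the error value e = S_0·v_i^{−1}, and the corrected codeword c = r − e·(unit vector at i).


S = (6, 2, 8), error at position 5, error magnitude e = 6, c = [6, 3, 8, 4, 0].

Step 1: column multipliers v_i = (∏_{j≠i}(α_i − α_j))^{−1} mod 11.
  i = 1 (α = 2): (2−3)(2−5)(2−10)(2−4) = (−1)·(−3)·(−8)·(−2) = 48 ≡ 4, so v_1 = 4^{−1} = 3 (mod 11).
  i = 2 (α = 3): (3−2)(3−5)(3−10)(3−4) = 1·(−2)·(−7)·(−1) = −14 ≡ 8, so v_2 = 8^{−1} = 7 (mod 11).
  i = 3 (α = 5): (5−2)(5−3)(5−10)(5−4) = 3·2·(−5)·1 = −30 ≡ 3, so v_3 = 3^{−1} = 4 (mod 11).
  i = 4 (α = 10): (10−2)(10−3)(10−5)(10−4) = 8·7·5·6 = 1680 ≡ 8, so v_4 = 8^{−1} = 7 (mod 11).
  i = 5 (α = 4): (4−2)(4−3)(4−5)(4−10) = 2·1·(−1)·(−6) = 12 ≡ 1, so v_5 = 1^{−1} = 1 (mod 11).
  v = [3, 7, 4, 7, 1].
Step 2: syndromes of r = [6, 3, 8, 4, 6] (all sums mod 11).
  S_0 = Σ v_i r_i = 3·6 + 7·3 + 4·8 + 7·4 + 1·6 = 105 ≡ 6.
  S_1 = Σ v_i α_i r_i = 3·2·6 + 7·3·3 + 4·5·8 + 7·10·4 + 1·4·6 = 563 ≡ 2.
  α_i^2 mod 11 = [4, 9, 3, 1, 5].
  S_2 = Σ v_i α_i^2 r_i = 3·4·6 + 7·9·3 + 4·3·8 + 7·1·4 + 1·5·6 = 415 ≡ 8.
  S = (6, 2, 8) ≠ 0, so r is not a codeword (an error is present).
Step 3: locate the error. For a single error e at position i, S_ℓ = v_i·e·α_i^ℓ, so α_err = S_1/S_0.
  S_0^{−1} = 6^{−1} = 2 (mod 11), so α_err = 2·2 = 4 ≡ 4 = α_5. Error position i = 5.
  Consistency check: S_2/S_1 = 8·6 = 48 ≡ 4 = α_err ✓ (single-error assumption holds).
Step 4: error magnitude e = S_0/v_5 = S_0·∏_{j≠5}(α_5 − α_j) = 6·1 = 6 ≡ 6 (mod 11).
Step 5: correct position 5: c_5 = r_5 − e = 6 − 6 ≡ 0 (mod 11). Hence c = [6, 3, 8, 4, 0].
  Check: interpolating c through the α_i gives m(x) = 1 + 8·x (degree < 2) with m(α_i) = c_i for every i, so c is indeed a codeword.


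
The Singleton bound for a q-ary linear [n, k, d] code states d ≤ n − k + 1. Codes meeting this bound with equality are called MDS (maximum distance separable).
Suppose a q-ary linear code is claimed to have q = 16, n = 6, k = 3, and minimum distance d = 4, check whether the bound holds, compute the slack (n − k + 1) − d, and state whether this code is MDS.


Singleton RHS = n − k + 1 = 4, slack = 0, bound satisfied, MDS.

Singleton bound: d ≤ n − k + 1.
Here n = 6, k = 3, so n − k + 1 = 4.
Given d = 4, check d ≤ 4: YES.
Slack = (n − k + 1) − d = 0.
The code is MDS (slack = 0).
Description: the claimed parameters are [6, 3, 4]_16; such a code would be MDS (meets Singleton bound).


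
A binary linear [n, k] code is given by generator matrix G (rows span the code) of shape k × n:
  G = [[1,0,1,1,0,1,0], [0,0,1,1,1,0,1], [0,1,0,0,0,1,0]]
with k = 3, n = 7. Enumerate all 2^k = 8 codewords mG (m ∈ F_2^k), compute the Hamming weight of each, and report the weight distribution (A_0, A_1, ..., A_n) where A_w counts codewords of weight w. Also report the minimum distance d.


Weight distribution: A_0 = 1, A_2 = 1, A_4 = 5, A_6 = 1. Minimum distance d = 2.

Enumerate all 2^3 = 8 messages m ∈ F_2^3.
For each, compute codeword c = mG in F_2^7, then tally its weight.
  m = 000 → c = 0000000, weight = 0.
  m = 100 → c = 1011010, weight = 4.
  m = 010 → c = 0011101, weight = 4.
  m = 110 → c = 1000111, weight = 4.
  m = 001 → c = 0100010, weight = 2.
  m = 101 → c = 1111000, weight = 4.
  m = 011 → c = 0111111, weight = 6.
  m = 111 → c = 1100101, weight = 4.
Tally weights:
  weight 0: 1 codewords.
  weight 2: 1 codewords.
  weight 4: 5 codewords.
  weight 6: 1 codewords.
Minimum distance d = smallest w > 0 with A_w > 0 = 2.
Sanity: Σ A_w = 8 = 2^3 = 8 ✓.


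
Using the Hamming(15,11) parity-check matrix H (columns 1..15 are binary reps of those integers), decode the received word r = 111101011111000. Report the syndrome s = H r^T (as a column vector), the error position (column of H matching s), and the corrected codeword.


s = (1, 1, 1, 0)^T, error position = 14, corrected codeword c = 111101011111010

Compute s = H r^T mod 2 one row at a time:
  s_1 = 1 + 1 + 1 + 1 + 1 + 0 + 0 + 0 = 5 ≡ 1 (mod 2).
  s_2 = 1 + 0 + 1 + 0 + 1 + 0 + 0 + 0 = 3 ≡ 1 (mod 2).
  s_3 = 1 + 1 + 1 + 0 + 1 + 1 + 0 + 0 = 5 ≡ 1 (mod 2).
  s_4 = 1 + 1 + 0 + 0 + 1 + 1 + 0 + 0 = 4 ≡ 0 (mod 2).
s = (1, 1, 1, 0)^T — this equals column 14 of H (binary 1110), so error is at position 14.
Correct: flip bit 14 of r = 111101011111000 to get c = 111101011111010.


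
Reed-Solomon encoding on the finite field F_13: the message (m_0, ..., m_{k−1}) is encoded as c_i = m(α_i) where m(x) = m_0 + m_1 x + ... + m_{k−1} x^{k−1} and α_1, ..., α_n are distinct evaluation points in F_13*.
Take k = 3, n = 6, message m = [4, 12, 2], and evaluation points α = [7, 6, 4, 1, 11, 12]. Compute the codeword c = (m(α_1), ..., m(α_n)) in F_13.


c = [4, 5, 6, 5, 1, 7]

Message polynomial: m(x) = 4 + 12·x + 2·x^2 (mod 13).
For each evaluation point α_i, compute m(α_i) mod 13:
  α_1 = 7: Horner steps 2 → 0 → 4, so m(7) = 4.
  α_2 = 6: Horner steps 2 → 11 → 5, so m(6) = 5.
  α_3 = 4: Horner steps 2 → 7 → 6, so m(4) = 6.
  α_4 = 1: Horner steps 2 → 1 → 5, so m(1) = 5.
  α_5 = 11: Horner steps 2 → 8 → 1, so m(11) = 1.
  α_6 = 12: Horner steps 2 → 10 → 7, so m(12) = 7.
Codeword c = [4, 5, 6, 5, 1, 7] ∈ F_13^6.


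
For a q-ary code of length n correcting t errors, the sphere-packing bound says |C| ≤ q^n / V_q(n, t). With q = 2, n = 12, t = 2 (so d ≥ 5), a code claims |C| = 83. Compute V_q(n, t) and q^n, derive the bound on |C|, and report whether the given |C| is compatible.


V_q(n, t) = 79, q^n = 4096, Hamming bound = 51, |C| = 83 > bound (violated).

Step 1: Compute V_q(n, t) = Σ_{j=0}^2 C(n, j) (q−1)^j.
  j = 0: C(12,0)·(1)^0 = 1·1 = 1.
  j = 1: C(12,1)·(1)^1 = 12·1 = 12.
  j = 2: C(12,2)·(1)^2 = 66·1 = 66.
  V_q(n, t) = 1 + 12 + 66 = 79.
Step 2: q^n = 2^12 = 4096.
Step 3: Hamming bound ⌊q^n / V_q(n,t)⌋ = ⌊4096/79⌋ = 51.
Step 4: Compare |C| = 83 to 51: violated.
The claimed |C| lies above the Hamming bound, so no 2-ary code of length 12 with d ≥ 5 can have 83 codewords.


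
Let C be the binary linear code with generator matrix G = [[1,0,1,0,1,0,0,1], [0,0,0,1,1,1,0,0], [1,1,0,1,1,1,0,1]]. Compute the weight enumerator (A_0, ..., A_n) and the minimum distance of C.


Weight distribution: A_0 = 1, A_3 = 3, A_4 = 2, A_5 = 1, A_6 = 1. Minimum distance d = 3.

Enumerate all 2^3 = 8 messages m ∈ F_2^3.
For each, compute codeword c = mG in F_2^8, then tally its weight.
  m = 000 → c = 00000000, weight = 0.
  m = 100 → c = 10101001, weight = 4.
  m = 010 → c = 00011100, weight = 3.
  m = 110 → c = 10110101, weight = 5.
  m = 001 → c = 11011101, weight = 6.
  m = 101 → c = 01110100, weight = 4.
  m = 011 → c = 11000001, weight = 3.
  m = 111 → c = 01101000, weight = 3.
Tally weights:
  weight 0: 1 codewords.
  weight 3: 3 codewords.
  weight 4: 2 codewords.
  weight 5: 1 codewords.
  weight 6: 1 codewords.
Minimum distance d = smallest w > 0 with A_w > 0 = 3.
Sanity: Σ A_w = 8 = 2^3 = 8 ✓.


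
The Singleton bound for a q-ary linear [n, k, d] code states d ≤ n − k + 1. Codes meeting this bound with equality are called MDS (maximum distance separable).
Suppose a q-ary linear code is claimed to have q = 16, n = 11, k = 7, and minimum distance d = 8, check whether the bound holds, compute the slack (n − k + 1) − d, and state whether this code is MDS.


Singleton RHS = n − k + 1 = 5, slack = -3, bound violated (no such code; not MDS).

Singleton bound: d ≤ n − k + 1.
Here n = 11, k = 7, so n − k + 1 = 5.
Given d = 8, check d ≤ 5: NO.
Slack = (n − k + 1) − d = -3.
The slack is negative: d = 8 exceeds n − k + 1 = 5 by 3, so the Singleton bound is violated and no linear [11, 7, 8]_16 code can exist. In particular it is not MDS (MDS requires d = n − k + 1 exactly).
Description: the claimed parameters are [11, 7, 8]_16; such a code would be impossible (violates the Singleton bound).


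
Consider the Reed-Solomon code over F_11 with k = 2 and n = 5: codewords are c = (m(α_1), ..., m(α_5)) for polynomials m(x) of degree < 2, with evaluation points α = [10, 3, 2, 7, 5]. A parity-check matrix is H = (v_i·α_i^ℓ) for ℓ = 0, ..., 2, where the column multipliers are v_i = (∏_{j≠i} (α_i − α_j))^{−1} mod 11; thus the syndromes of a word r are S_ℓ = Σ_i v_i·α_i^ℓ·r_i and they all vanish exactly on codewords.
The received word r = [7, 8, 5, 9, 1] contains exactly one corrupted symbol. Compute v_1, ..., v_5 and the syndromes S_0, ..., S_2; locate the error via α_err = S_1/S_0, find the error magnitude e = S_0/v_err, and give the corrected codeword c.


S = (4, 9, 1), error at position 5, error magnitude e = 9, c = [7, 8, 5, 9, 3].

Step 1: column multipliers v_i = (∏_{j≠i}(α_i − α_j))^{−1} mod 11.
  i = 1 (α = 10): (10−3)(10−2)(10−7)(10−5) = 7·8·3·5 = 840 ≡ 4, so v_1 = 4^{−1} = 3 (mod 11).
  i = 2 (α = 3): (3−10)(3−2)(3−7)(3−5) = (−7)·1·(−4)·(−2) = −56 ≡ 10, so v_2 = 10^{−1} = 10 (mod 11).
  i = 3 (α = 2): (2−10)(2−3)(2−7)(2−5) = (−8)·(−1)·(−5)·(−3) = 120 ≡ 10, so v_3 = 10^{−1} = 10 (mod 11).
  i = 4 (α = 7): (7−10)(7−3)(7−2)(7−5) = (−3)·4·5·2 = −120 ≡ 1, so v_4 = 1^{−1} = 1 (mod 11).
  i = 5 (α = 5): (5−10)(5−3)(5−2)(5−7) = (−5)·2·3·(−2) = 60 ≡ 5, so v_5 = 5^{−1} = 9 (mod 11).
  v = [3, 10, 10, 1, 9].
Step 2: syndromes of r = [7, 8, 5, 9, 1] (all sums mod 11).
  S_0 = Σ v_i r_i = 3·7 + 10·8 + 10·5 + 1·9 + 9·1 = 169 ≡ 4.
  S_1 = Σ v_i α_i r_i = 3·10·7 + 10·3·8 + 10·2·5 + 1·7·9 + 9·5·1 = 658 ≡ 9.
  α_i^2 mod 11 = [1, 9, 4, 5, 3].
  S_2 = Σ v_i α_i^2 r_i = 3·1·7 + 10·9·8 + 10·4·5 + 1·5·9 + 9·3·1 = 1013 ≡ 1.
  S = (4, 9, 1) ≠ 0, so r is not a codeword (an error is present).
Step 3: locate the error. For a single error e at position i, S_ℓ = v_i·e·α_i^ℓ, so α_err = S_1/S_0.
  S_0^{−1} = 4^{−1} = 3 (mod 11), so α_err = 9·3 = 27 ≡ 5 = α_5. Error position i = 5.
  Consistency check: S_2/S_1 = 1·5 = 5 ≡ 5 = α_err ✓ (single-error assumption holds).
Step 4: error magnitude e = S_0/v_5 = S_0·∏_{j≠5}(α_5 − α_j) = 4·5 = 20 ≡ 9 (mod 11).
Step 5: correct position 5: c_5 = r_5 − e = 1 − 9 ≡ 3 (mod 11). Hence c = [7, 8, 5, 9, 3].
  Check: interpolating c through the α_i gives m(x) = 10 + 3·x (degree < 2) with m(α_i) = c_i for every i, so c is indeed a codeword.


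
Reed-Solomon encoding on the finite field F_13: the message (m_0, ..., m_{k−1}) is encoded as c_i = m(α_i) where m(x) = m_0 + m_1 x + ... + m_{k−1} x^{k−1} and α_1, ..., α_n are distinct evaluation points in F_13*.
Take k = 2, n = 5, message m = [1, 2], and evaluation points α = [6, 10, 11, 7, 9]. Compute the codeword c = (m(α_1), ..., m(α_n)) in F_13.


c = [0, 8, 10, 2, 6]

Message polynomial: m(x) = 1 + 2·x (mod 13).
For each evaluation point α_i, compute m(α_i) mod 13:
  α_1 = 6: Horner steps 2 → 0, so m(6) = 0.
  α_2 = 10: Horner steps 2 → 8, so m(10) = 8.
  α_3 = 11: Horner steps 2 → 10, so m(11) = 10.
  α_4 = 7: Horner steps 2 → 2, so m(7) = 2.
  α_5 = 9: Horner steps 2 → 6, so m(9) = 6.
Codeword c = [0, 8, 10, 2, 6] ∈ F_13^5.


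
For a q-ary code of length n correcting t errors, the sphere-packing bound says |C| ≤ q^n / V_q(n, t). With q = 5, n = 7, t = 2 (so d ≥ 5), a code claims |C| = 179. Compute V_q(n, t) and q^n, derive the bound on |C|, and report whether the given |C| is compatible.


V_q(n, t) = 365, q^n = 78125, Hamming bound = 214, |C| = 179 ≤ bound (satisfied).

Step 1: Compute V_q(n, t) = Σ_{j=0}^2 C(n, j) (q−1)^j.
  j = 0: C(7,0)·(4)^0 = 1·1 = 1.
  j = 1: C(7,1)·(4)^1 = 7·4 = 28.
  j = 2: C(7,2)·(4)^2 = 21·16 = 336.
  V_q(n, t) = 1 + 28 + 336 = 365.
Step 2: q^n = 5^7 = 78125.
Step 3: Hamming bound ⌊q^n / V_q(n,t)⌋ = ⌊78125/365⌋ = 214.
Step 4: Compare |C| = 179 to 214: satisfied.
The claimed |C| lies below the Hamming bound.


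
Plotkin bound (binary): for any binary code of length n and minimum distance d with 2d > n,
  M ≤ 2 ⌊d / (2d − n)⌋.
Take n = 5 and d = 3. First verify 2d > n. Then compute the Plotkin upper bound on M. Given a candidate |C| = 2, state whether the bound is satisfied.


Plotkin bound M ≤ 6; given |C| = 2 ≤ bound (satisfied).

Check applicability: 2d = 6, n = 5.
2d − n = 1 > 0, so Plotkin applies.
Compute d/(2d−n) = 3/1 ≈ 3.0000.
⌊d/(2d−n)⌋ = 3.
Plotkin bound: M ≤ 2·3 = 6.
Given |C| = 2, check: satisfied.
This |C| is below the Plotkin bound.


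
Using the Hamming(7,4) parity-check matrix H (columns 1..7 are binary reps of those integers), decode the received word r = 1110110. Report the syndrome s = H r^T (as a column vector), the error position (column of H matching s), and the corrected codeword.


s = (0, 1, 1)^T, error position = 3, corrected codeword c = 1100110

Compute s = H r^T mod 2 one row at a time:
  s_1 = 0 + 1 + 1 + 0 = 2 ≡ 0 (mod 2).
  s_2 = 1 + 1 + 1 + 0 = 3 ≡ 1 (mod 2).
  s_3 = 1 + 1 + 1 + 0 = 3 ≡ 1 (mod 2).
s = (0, 1, 1)^T — this equals column 3 of H (binary 011), so error is at position 3.
Correct: flip bit 3 of r = 1110110 to get c = 1100110.


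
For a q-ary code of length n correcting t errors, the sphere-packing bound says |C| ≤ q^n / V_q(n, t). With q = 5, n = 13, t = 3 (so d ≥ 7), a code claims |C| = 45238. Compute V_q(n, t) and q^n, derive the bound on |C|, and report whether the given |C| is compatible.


V_q(n, t) = 19605, q^n = 1220703125, Hamming bound = 62264, |C| = 45238 ≤ bound (satisfied).

Step 1: Compute V_q(n, t) = Σ_{j=0}^3 C(n, j) (q−1)^j.
  j = 0: C(13,0)·(4)^0 = 1·1 = 1.
  j = 1: C(13,1)·(4)^1 = 13·4 = 52.
  j = 2: C(13,2)·(4)^2 = 78·16 = 1248.
  j = 3: C(13,3)·(4)^3 = 286·64 = 18304.
  V_q(n, t) = 1 + 52 + 1248 + 18304 = 19605.
Step 2: q^n = 5^13 = 1220703125.
Step 3: Hamming bound ⌊q^n / V_q(n,t)⌋ = ⌊1220703125/19605⌋ = 62264.
Step 4: Compare |C| = 45238 to 62264: satisfied.
The claimed |C| lies below the Hamming bound.


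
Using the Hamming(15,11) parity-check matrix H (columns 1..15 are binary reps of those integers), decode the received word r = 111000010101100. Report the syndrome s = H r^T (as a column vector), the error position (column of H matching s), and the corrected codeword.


s = (0, 0, 1, 1)^T, error position = 3, corrected codeword c = 110000010101100

Compute s = H r^T mod 2 one row at a time:
  s_1 = 1 + 0 + 1 + 0 + 1 + 1 + 0 + 0 = 4 ≡ 0 (mod 2).
  s_2 = 0 + 0 + 0 + 0 + 1 + 1 + 0 + 0 = 2 ≡ 0 (mod 2).
  s_3 = 1 + 1 + 0 + 0 + 1 + 0 + 0 + 0 = 3 ≡ 1 (mod 2).
  s_4 = 1 + 1 + 0 + 0 + 0 + 0 + 1 + 0 = 3 ≡ 1 (mod 2).
s = (0, 0, 1, 1)^T — this equals column 3 of H (binary 0011), so error is at position 3.
Correct: flip bit 3 of r = 111000010101100 to get c = 110000010101100.


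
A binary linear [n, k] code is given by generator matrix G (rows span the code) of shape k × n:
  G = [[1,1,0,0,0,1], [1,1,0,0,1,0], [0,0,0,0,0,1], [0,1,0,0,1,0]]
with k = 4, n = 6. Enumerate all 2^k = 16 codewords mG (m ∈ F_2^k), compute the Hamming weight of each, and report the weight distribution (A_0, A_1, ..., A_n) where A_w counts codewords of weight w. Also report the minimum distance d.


Weight distribution: A_0 = 1, A_1 = 4, A_2 = 6, A_3 = 4, A_4 = 1. Minimum distance d = 1.

Enumerate all 2^4 = 16 messages m ∈ F_2^4.
For each, compute codeword c = mG in F_2^6, then tally its weight.
  m = 0000 → c = 000000, weight = 0.
  m = 1000 → c = 110001, weight = 3.
  m = 0100 → c = 110010, weight = 3.
  m = 1100 → c = 000011, weight = 2.
  m = 0010 → c = 000001, weight = 1.
  m = 1010 → c = 110000, weight = 2.
  m = 0110 → c = 110011, weight = 4.
  m = 1110 → c = 000010, weight = 1.
  m = 0001 → c = 010010, weight = 2.
  m = 1001 → c = 100011, weight = 3.
  m = 0101 → c = 100000, weight = 1.
  m = 1101 → c = 010001, weight = 2.
  m = 0011 → c = 010011, weight = 3.
  m = 1011 → c = 100010, weight = 2.
  m = 0111 → c = 100001, weight = 2.
  m = 1111 → c = 010000, weight = 1.
Tally weights:
  weight 0: 1 codewords.
  weight 1: 4 codewords.
  weight 2: 6 codewords.
  weight 3: 4 codewords.
  weight 4: 1 codewords.
Minimum distance d = smallest w > 0 with A_w > 0 = 1.
Sanity: Σ A_w = 16 = 2^4 = 16 ✓.


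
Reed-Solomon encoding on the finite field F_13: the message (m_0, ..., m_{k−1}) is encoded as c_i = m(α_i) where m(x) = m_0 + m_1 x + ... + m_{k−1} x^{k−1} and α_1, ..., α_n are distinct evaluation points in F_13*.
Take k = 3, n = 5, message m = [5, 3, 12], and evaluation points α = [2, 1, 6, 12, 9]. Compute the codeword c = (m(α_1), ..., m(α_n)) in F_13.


c = [7, 7, 0, 1, 3]

Message polynomial: m(x) = 5 + 3·x + 12·x^2 (mod 13).
For each evaluation point α_i, compute m(α_i) mod 13:
  α_1 = 2: Horner steps 12 → 1 → 7, so m(2) = 7.
  α_2 = 1: Horner steps 12 → 2 → 7, so m(1) = 7.
  α_3 = 6: Horner steps 12 → 10 → 0, so m(6) = 0.
  α_4 = 12: Horner steps 12 → 4 → 1, so m(12) = 1.
  α_5 = 9: Horner steps 12 → 7 → 3, so m(9) = 3.
Codeword c = [7, 7, 0, 1, 3] ∈ F_13^5.


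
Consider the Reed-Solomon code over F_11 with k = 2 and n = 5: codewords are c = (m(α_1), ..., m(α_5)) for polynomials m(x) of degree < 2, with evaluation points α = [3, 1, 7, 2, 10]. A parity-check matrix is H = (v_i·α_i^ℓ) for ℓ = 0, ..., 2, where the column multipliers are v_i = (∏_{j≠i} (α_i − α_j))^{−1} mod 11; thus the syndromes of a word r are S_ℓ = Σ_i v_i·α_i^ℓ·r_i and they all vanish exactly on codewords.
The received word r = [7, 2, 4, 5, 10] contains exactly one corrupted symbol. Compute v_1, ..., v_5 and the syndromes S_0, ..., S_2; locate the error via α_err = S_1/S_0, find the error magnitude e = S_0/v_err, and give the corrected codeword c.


S = (6, 6, 6), error at position 2, error magnitude e = 10, c = [7, 3, 4, 5, 10].

Step 1: column multipliers v_i = (∏_{j≠i}(α_i − α_j))^{−1} mod 11.
  i = 1 (α = 3): (3−1)(3−7)(3−2)(3−10) = 2·(−4)·1·(−7) = 56 ≡ 1, so v_1 = 1^{−1} = 1 (mod 11).
  i = 2 (α = 1): (1−3)(1−7)(1−2)(1−10) = (−2)·(−6)·(−1)·(−9) = 108 ≡ 9, so v_2 = 9^{−1} = 5 (mod 11).
  i = 3 (α = 7): (7−3)(7−1)(7−2)(7−10) = 4·6·5·(−3) = −360 ≡ 3, so v_3 = 3^{−1} = 4 (mod 11).
  i = 4 (α = 2): (2−3)(2−1)(2−7)(2−10) = (−1)·1·(−5)·(−8) = −40 ≡ 4, so v_4 = 4^{−1} = 3 (mod 11).
  i = 5 (α = 10): (10−3)(10−1)(10−7)(10−2) = 7·9·3·8 = 1512 ≡ 5, so v_5 = 5^{−1} = 9 (mod 11).
  v = [1, 5, 4, 3, 9].
Step 2: syndromes of r = [7, 2, 4, 5, 10] (all sums mod 11).
  S_0 = Σ v_i r_i = 1·7 + 5·2 + 4·4 + 3·5 + 9·10 = 138 ≡ 6.
  S_1 = Σ v_i α_i r_i = 1·3·7 + 5·1·2 + 4·7·4 + 3·2·5 + 9·10·10 = 1073 ≡ 6.
  α_i^2 mod 11 = [9, 1, 5, 4, 1].
  S_2 = Σ v_i α_i^2 r_i = 1·9·7 + 5·1·2 + 4·5·4 + 3·4·5 + 9·1·10 = 303 ≡ 6.
  S = (6, 6, 6) ≠ 0, so r is not a codeword (an error is present).
Step 3: locate the error. For a single error e at position i, S_ℓ = v_i·e·α_i^ℓ, so α_err = S_1/S_0.
  S_0^{−1} = 6^{−1} = 2 (mod 11), so α_err = 6·2 = 12 ≡ 1 = α_2. Error position i = 2.
  Consistency check: S_2/S_1 = 6·2 = 12 ≡ 1 = α_err ✓ (single-error assumption holds).
Step 4: error magnitude e = S_0/v_2 = S_0·∏_{j≠2}(α_2 − α_j) = 6·9 = 54 ≡ 10 (mod 11).
Step 5: correct position 2: c_2 = r_2 − e = 2 − 10 ≡ 3 (mod 11). Hence c = [7, 3, 4, 5, 10].
  Check: interpolating c through the α_i gives m(x) = 1 + 2·x (degree < 2) with m(α_i) = c_i for every i, so c is indeed a codeword.


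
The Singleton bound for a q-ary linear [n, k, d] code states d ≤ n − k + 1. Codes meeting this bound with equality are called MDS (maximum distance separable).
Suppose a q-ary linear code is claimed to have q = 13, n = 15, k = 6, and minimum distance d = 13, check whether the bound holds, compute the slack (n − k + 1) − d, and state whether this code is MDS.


Singleton RHS = n − k + 1 = 10, slack = -3, bound violated (no such code; not MDS).

Singleton bound: d ≤ n − k + 1.
Here n = 15, k = 6, so n − k + 1 = 10.
Given d = 13, check d ≤ 10: NO.
Slack = (n − k + 1) − d = -3.
The slack is negative: d = 13 exceeds n − k + 1 = 10 by 3, so the Singleton bound is violated and no linear [15, 6, 13]_13 code can exist. In particular it is not MDS (MDS requires d = n − k + 1 exactly).
Description: the claimed parameters are [15, 6, 13]_13; such a code would be impossible (violates the Singleton bound).


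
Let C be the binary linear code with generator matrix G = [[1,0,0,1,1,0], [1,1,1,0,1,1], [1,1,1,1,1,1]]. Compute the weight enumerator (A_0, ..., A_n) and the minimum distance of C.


Weight distribution: A_0 = 1, A_1 = 1, A_2 = 1, A_3 = 2, A_4 = 1, A_5 = 1, A_6 = 1. Minimum distance d = 1.

Enumerate all 2^3 = 8 messages m ∈ F_2^3.
For each, compute codeword c = mG in F_2^6, then tally its weight.
  m = 000 → c = 000000, weight = 0.
  m = 100 → c = 100110, weight = 3.
  m = 010 → c = 111011, weight = 5.
  m = 110 → c = 011101, weight = 4.
  m = 001 → c = 111111, weight = 6.
  m = 101 → c = 011001, weight = 3.
  m = 011 → c = 000100, weight = 1.
  m = 111 → c = 100010, weight = 2.
Tally weights:
  weight 0: 1 codewords.
  weight 1: 1 codewords.
  weight 2: 1 codewords.
  weight 3: 2 codewords.
  weight 4: 1 codewords.
  weight 5: 1 codewords.
  weight 6: 1 codewords.
Minimum distance d = smallest w > 0 with A_w > 0 = 1.
Sanity: Σ A_w = 8 = 2^3 = 8 ✓.


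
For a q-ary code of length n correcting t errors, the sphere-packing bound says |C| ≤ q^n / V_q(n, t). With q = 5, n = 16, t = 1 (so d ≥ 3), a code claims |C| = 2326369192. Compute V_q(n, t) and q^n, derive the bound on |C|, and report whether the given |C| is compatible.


V_q(n, t) = 65, q^n = 152587890625, Hamming bound = 2347506009, |C| = 2326369192 ≤ bound (satisfied).

Step 1: Compute V_q(n, t) = Σ_{j=0}^1 C(n, j) (q−1)^j.
  j = 0: C(16,0)·(4)^0 = 1·1 = 1.
  j = 1: C(16,1)·(4)^1 = 16·4 = 64.
  V_q(n, t) = 1 + 64 = 65.
Step 2: q^n = 5^16 = 152587890625.
Step 3: Hamming bound ⌊q^n / V_q(n,t)⌋ = ⌊152587890625/65⌋ = 2347506009.
Step 4: Compare |C| = 2326369192 to 2347506009: satisfied.
The claimed |C| lies below the Hamming bound.


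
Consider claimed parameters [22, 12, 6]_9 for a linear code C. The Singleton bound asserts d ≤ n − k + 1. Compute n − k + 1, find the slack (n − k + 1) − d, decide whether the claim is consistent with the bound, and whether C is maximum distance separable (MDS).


Singleton RHS = n − k + 1 = 11, slack = 5, bound satisfied, not MDS.

Singleton bound: d ≤ n − k + 1.
Here n = 22, k = 12, so n − k + 1 = 11.
Given d = 6, check d ≤ 11: YES.
Slack = (n − k + 1) − d = 5.
The code is NOT MDS (slack = 5 > 0).
Description: the claimed parameters are [22, 12, 6]_9; such a code would be non-MDS.


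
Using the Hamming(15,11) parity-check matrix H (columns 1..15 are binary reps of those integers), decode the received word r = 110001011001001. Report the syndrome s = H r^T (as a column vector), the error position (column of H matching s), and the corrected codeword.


s = (0, 1, 1, 1)^T, error position = 7, corrected codeword c = 110001111001001

Compute s = H r^T mod 2 one row at a time:
  s_1 = 1 + 1 + 0 + 0 + 1 + 0 + 0 + 1 = 4 ≡ 0 (mod 2).
  s_2 = 0 + 0 + 1 + 0 + 1 + 0 + 0 + 1 = 3 ≡ 1 (mod 2).
  s_3 = 1 + 0 + 1 + 0 + 0 + 0 + 0 + 1 = 3 ≡ 1 (mod 2).
  s_4 = 1 + 0 + 0 + 0 + 1 + 0 + 0 + 1 = 3 ≡ 1 (mod 2).
s = (0, 1, 1, 1)^T — this equals column 7 of H (binary 0111), so error is at position 7.
Correct: flip bit 7 of r = 110001011001001 to get c = 110001111001001.


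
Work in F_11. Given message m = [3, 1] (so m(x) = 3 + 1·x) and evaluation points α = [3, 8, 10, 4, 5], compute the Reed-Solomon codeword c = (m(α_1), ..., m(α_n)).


c = [6, 0, 2, 7, 8]

Message polynomial: m(x) = 3 + 1·x (mod 11).
For each evaluation point α_i, compute m(α_i) mod 11:
  α_1 = 3: Horner steps 1 → 6, so m(3) = 6.
  α_2 = 8: Horner steps 1 → 0, so m(8) = 0.
  α_3 = 10: Horner steps 1 → 2, so m(10) = 2.
  α_4 = 4: Horner steps 1 → 7, so m(4) = 7.
  α_5 = 5: Horner steps 1 → 8, so m(5) = 8.
Codeword c = [6, 0, 2, 7, 8] ∈ F_11^5.


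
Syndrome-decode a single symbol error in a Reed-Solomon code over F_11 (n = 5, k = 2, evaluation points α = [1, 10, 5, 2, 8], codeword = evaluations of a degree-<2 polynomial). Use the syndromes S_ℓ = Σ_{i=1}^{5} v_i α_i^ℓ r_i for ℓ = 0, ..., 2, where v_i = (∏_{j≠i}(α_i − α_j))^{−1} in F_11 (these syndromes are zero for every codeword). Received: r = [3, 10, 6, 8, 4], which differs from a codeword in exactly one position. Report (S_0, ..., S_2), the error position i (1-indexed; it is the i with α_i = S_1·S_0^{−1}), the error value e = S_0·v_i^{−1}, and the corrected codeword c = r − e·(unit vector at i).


S = (2, 2, 2), error at position 1, error magnitude e = 9, c = [5, 10, 6, 8, 4].

Step 1: column multipliers v_i = (∏_{j≠i}(α_i − α_j))^{−1} mod 11.
  i = 1 (α = 1): (1−10)(1−5)(1−2)(1−8) = (−9)·(−4)·(−1)·(−7) = 252 ≡ 10, so v_1 = 10^{−1} = 10 (mod 11).
  i = 2 (α = 10): (10−1)(10−5)(10−2)(10−8) = 9·5·8·2 = 720 ≡ 5, so v_2 = 5^{−1} = 9 (mod 11).
  i = 3 (α = 5): (5−1)(5−10)(5−2)(5−8) = 4·(−5)·3·(−3) = 180 ≡ 4, so v_3 = 4^{−1} = 3 (mod 11).
  i = 4 (α = 2): (2−1)(2−10)(2−5)(2−8) = 1·(−8)·(−3)·(−6) = −144 ≡ 10, so v_4 = 10^{−1} = 10 (mod 11).
  i = 5 (α = 8): (8−1)(8−10)(8−5)(8−2) = 7·(−2)·3·6 = −252 ≡ 1, so v_5 = 1^{−1} = 1 (mod 11).
  v = [10, 9, 3, 10, 1].
Step 2: syndromes of r = [3, 10, 6, 8, 4] (all sums mod 11).
  S_0 = Σ v_i r_i = 10·3 + 9·10 + 3·6 + 10·8 + 1·4 = 222 ≡ 2.
  S_1 = Σ v_i α_i r_i = 10·1·3 + 9·10·10 + 3·5·6 + 10·2·8 + 1·8·4 = 1212 ≡ 2.
  α_i^2 mod 11 = [1, 1, 3, 4, 9].
  S_2 = Σ v_i α_i^2 r_i = 10·1·3 + 9·1·10 + 3·3·6 + 10·4·8 + 1·9·4 = 530 ≡ 2.
  S = (2, 2, 2) ≠ 0, so r is not a codeword (an error is present).
Step 3: locate the error. For a single error e at position i, S_ℓ = v_i·e·α_i^ℓ, so α_err = S_1/S_0.
  S_0^{−1} = 2^{−1} = 6 (mod 11), so α_err = 2·6 = 12 ≡ 1 = α_1. Error position i = 1.
  Consistency check: S_2/S_1 = 2·6 = 12 ≡ 1 = α_err ✓ (single-error assumption holds).
Step 4: error magnitude e = S_0/v_1 = S_0·∏_{j≠1}(α_1 − α_j) = 2·10 = 20 ≡ 9 (mod 11).
Step 5: correct position 1: c_1 = r_1 − e = 3 − 9 ≡ 5 (mod 11). Hence c = [5, 10, 6, 8, 4].
  Check: interpolating c through the α_i gives m(x) = 2 + 3·x (degree < 2) with m(α_i) = c_i for every i, so c is indeed a codeword.


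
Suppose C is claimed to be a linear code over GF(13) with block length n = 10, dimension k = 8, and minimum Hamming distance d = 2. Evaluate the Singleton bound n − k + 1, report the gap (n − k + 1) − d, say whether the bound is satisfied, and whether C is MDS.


Singleton RHS = n − k + 1 = 3, slack = 1, bound satisfied, not MDS.

Singleton bound: d ≤ n − k + 1.
Here n = 10, k = 8, so n − k + 1 = 3.
Given d = 2, check d ≤ 3: YES.
Slack = (n − k + 1) − d = 1.
The code is NOT MDS (slack = 1 > 0).
Description: the claimed parameters are [10, 8, 2]_13; such a code would be non-MDS.


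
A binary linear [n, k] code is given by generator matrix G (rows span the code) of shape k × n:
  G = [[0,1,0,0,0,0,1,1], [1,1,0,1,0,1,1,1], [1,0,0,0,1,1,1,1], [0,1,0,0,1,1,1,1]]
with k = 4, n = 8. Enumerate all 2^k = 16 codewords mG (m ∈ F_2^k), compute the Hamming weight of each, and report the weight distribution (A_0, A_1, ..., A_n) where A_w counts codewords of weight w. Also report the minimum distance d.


Weight distribution: A_0 = 1, A_2 = 2, A_3 = 6, A_4 = 3, A_5 = 2, A_6 = 2. Minimum distance d = 2.

Enumerate all 2^4 = 16 messages m ∈ F_2^4.
For each, compute codeword c = mG in F_2^8, then tally its weight.
  m = 0000 → c = 00000000, weight = 0.
  m = 1000 → c = 01000011, weight = 3.
  m = 0100 → c = 11010111, weight = 6.
  m = 1100 → c = 10010100, weight = 3.
  m = 0010 → c = 10001111, weight = 5.
  m = 1010 → c = 11001100, weight = 4.
  m = 0110 → c = 01011000, weight = 3.
  m = 1110 → c = 00011011, weight = 4.
  m = 0001 → c = 01001111, weight = 5.
  m = 1001 → c = 00001100, weight = 2.
  m = 0101 → c = 10011000, weight = 3.
  m = 1101 → c = 11011011, weight = 6.
  m = 0011 → c = 11000000, weight = 2.
  m = 1011 → c = 10000011, weight = 3.
  m = 0111 → c = 00010111, weight = 4.
  m = 1111 → c = 01010100, weight = 3.
Tally weights:
  weight 0: 1 codewords.
  weight 2: 2 codewords.
  weight 3: 6 codewords.
  weight 4: 3 codewords.
  weight 5: 2 codewords.
  weight 6: 2 codewords.
Minimum distance d = smallest w > 0 with A_w > 0 = 2.
Sanity: Σ A_w = 16 = 2^4 = 16 ✓.


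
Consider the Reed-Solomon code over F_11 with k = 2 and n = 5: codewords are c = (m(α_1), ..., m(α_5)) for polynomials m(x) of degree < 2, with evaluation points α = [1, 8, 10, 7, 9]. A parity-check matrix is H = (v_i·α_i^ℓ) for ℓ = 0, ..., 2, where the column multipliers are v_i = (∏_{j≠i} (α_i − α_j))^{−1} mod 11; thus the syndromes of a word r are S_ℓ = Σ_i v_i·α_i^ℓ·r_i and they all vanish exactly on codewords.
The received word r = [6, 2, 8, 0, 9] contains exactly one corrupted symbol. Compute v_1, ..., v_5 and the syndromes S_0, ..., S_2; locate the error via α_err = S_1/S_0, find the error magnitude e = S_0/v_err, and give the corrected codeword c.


S = (1, 8, 9), error at position 2, error magnitude e = 3, c = [6, 10, 8, 0, 9].

Step 1: column multipliers v_i = (∏_{j≠i}(α_i − α_j))^{−1} mod 11.
  i = 1 (α = 1): (1−8)(1−10)(1−7)(1−9) = (−7)·(−9)·(−6)·(−8) = 3024 ≡ 10, so v_1 = 10^{−1} = 10 (mod 11).
  i = 2 (α = 8): (8−1)(8−10)(8−7)(8−9) = 7·(−2)·1·(−1) = 14 ≡ 3, so v_2 = 3^{−1} = 4 (mod 11).
  i = 3 (α = 10): (10−1)(10−8)(10−7)(10−9) = 9·2·3·1 = 54 ≡ 10, so v_3 = 10^{−1} = 10 (mod 11).
  i = 4 (α = 7): (7−1)(7−8)(7−10)(7−9) = 6·(−1)·(−3)·(−2) = −36 ≡ 8, so v_4 = 8^{−1} = 7 (mod 11).
  i = 5 (α = 9): (9−1)(9−8)(9−10)(9−7) = 8·1·(−1)·2 = −16 ≡ 6, so v_5 = 6^{−1} = 2 (mod 11).
  v = [10, 4, 10, 7, 2].
Step 2: syndromes of r = [6, 2, 8, 0, 9] (all sums mod 11).
  S_0 = Σ v_i r_i = 10·6 + 4·2 + 10·8 + 7·0 + 2·9 = 166 ≡ 1.
  S_1 = Σ v_i α_i r_i = 10·1·6 + 4·8·2 + 10·10·8 + 7·7·0 + 2·9·9 = 1086 ≡ 8.
  α_i^2 mod 11 = [1, 9, 1, 5, 4].
  S_2 = Σ v_i α_i^2 r_i = 10·1·6 + 4·9·2 + 10·1·8 + 7·5·0 + 2·4·9 = 284 ≡ 9.
  S = (1, 8, 9) ≠ 0, so r is not a codeword (an error is present).
Step 3: locate the error. For a single error e at position i, S_ℓ = v_i·e·α_i^ℓ, so α_err = S_1/S_0.
  S_0^{−1} = 1^{−1} = 1 (mod 11), so α_err = 8·1 = 8 ≡ 8 = α_2. Error position i = 2.
  Consistency check: S_2/S_1 = 9·7 = 63 ≡ 8 = α_err ✓ (single-error assumption holds).
Step 4: error magnitude e = S_0/v_2 = S_0·∏_{j≠2}(α_2 − α_j) = 1·3 = 3 ≡ 3 (mod 11).
Step 5: correct position 2: c_2 = r_2 − e = 2 − 3 ≡ 10 (mod 11). Hence c = [6, 10, 8, 0, 9].
  Check: interpolating c through the α_i gives m(x) = 7 + 10·x (degree < 2) with m(α_i) = c_i for every i, so c is indeed a codeword.


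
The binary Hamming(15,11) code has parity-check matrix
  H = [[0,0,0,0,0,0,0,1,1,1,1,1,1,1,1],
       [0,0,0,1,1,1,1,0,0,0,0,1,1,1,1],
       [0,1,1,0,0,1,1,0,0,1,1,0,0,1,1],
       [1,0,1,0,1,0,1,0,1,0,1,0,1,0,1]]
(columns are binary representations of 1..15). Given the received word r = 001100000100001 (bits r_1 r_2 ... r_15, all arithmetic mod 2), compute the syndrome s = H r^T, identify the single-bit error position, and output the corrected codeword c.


s = (0, 0, 1, 0)^T, error position = 2, corrected codeword c = 011100000100001

Compute s = H r^T mod 2 one row at a time:
  s_1 = 0 + 0 + 1 + 0 + 0 + 0 + 0 + 1 = 2 ≡ 0 (mod 2).
  s_2 = 1 + 0 + 0 + 0 + 0 + 0 + 0 + 1 = 2 ≡ 0 (mod 2).
  s_3 = 0 + 1 + 0 + 0 + 1 + 0 + 0 + 1 = 3 ≡ 1 (mod 2).
  s_4 = 0 + 1 + 0 + 0 + 0 + 0 + 0 + 1 = 2 ≡ 0 (mod 2).
s = (0, 0, 1, 0)^T — this equals column 2 of H (binary 0010), so error is at position 2.
Correct: flip bit 2 of r = 001100000100001 to get c = 011100000100001.


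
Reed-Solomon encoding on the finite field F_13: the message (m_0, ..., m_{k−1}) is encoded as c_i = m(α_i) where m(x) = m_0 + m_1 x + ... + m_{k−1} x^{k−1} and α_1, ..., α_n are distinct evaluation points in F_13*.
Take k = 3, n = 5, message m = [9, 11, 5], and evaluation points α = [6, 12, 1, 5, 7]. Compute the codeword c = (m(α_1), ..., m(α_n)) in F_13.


c = [8, 3, 12, 7, 6]

Message polynomial: m(x) = 9 + 11·x + 5·x^2 (mod 13).
For each evaluation point α_i, compute m(α_i) mod 13:
  α_1 = 6: Horner steps 5 → 2 → 8, so m(6) = 8.
  α_2 = 12: Horner steps 5 → 6 → 3, so m(12) = 3.
  α_3 = 1: Horner steps 5 → 3 → 12, so m(1) = 12.
  α_4 = 5: Horner steps 5 → 10 → 7, so m(5) = 7.
  α_5 = 7: Horner steps 5 → 7 → 6, so m(7) = 6.
Codeword c = [8, 3, 12, 7, 6] ∈ F_13^5.


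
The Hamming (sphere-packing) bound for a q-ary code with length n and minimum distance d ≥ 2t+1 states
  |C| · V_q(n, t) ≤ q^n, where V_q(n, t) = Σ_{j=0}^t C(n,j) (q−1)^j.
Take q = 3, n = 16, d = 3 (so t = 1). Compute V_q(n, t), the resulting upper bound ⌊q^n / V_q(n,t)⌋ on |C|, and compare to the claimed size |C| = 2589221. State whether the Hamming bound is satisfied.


V_q(n, t) = 33, q^n = 43046721, Hamming bound = 1304446, |C| = 2589221 > bound (violated).

Step 1: Compute V_q(n, t) = Σ_{j=0}^1 C(n, j) (q−1)^j.
  j = 0: C(16,0)·(2)^0 = 1·1 = 1.
  j = 1: C(16,1)·(2)^1 = 16·2 = 32.
  V_q(n, t) = 1 + 32 = 33.
Step 2: q^n = 3^16 = 43046721.
Step 3: Hamming bound ⌊q^n / V_q(n,t)⌋ = ⌊43046721/33⌋ = 1304446.
Step 4: Compare |C| = 2589221 to 1304446: violated.
The claimed |C| lies above the Hamming bound, so no 3-ary code of length 16 with d ≥ 3 can have 2589221 codewords.
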